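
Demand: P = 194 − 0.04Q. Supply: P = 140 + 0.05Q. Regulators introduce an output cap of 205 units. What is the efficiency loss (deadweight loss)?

7021.125

Competitive equilibrium: 194 − 0.04Q = 140 + 0.05Q → Q* = 600, P* = 170.
At Q = 205: demand price = 194 − 0.04·205 = 185.8; supply price = 140 + 0.05·205 = 150.25.
ΔQ = 600 − 205 = 395; wedge = 185.8 − 150.25 = 35.55.
The triangle = ½ × 395 × 35.55 = 7021.125.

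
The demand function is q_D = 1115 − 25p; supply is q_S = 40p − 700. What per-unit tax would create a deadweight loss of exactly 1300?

13

In inverse form: demand p = 44.6 − 0.04q, supply p = 17.5 + 0.025q.
Competitive equilibrium: 44.6 − 0.04q = 17.5 + 0.025q → q* = 416.9231, p* = 27.9231.
A tax t gives Δq = t/0.065 and wedge t, so DWL = t²/0.13.
t²/0.13 = 1300 → t² = 169 → t = 13.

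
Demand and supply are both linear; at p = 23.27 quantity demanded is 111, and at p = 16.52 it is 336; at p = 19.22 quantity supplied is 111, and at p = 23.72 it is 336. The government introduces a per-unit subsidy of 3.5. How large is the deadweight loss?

Demand slope = (16.52 − 23.27)/(336 − 111) = −0.03, so p = 26.6 − 0.03q.
Supply slope = (23.72 − 19.22)/(336 − 111) = 0.02, so p = 17 + 0.02q.
Competitive equilibrium: 26.6 − 0.03q = 17 + 0.02q → q* = 192, p* = 20.84.
The subsidy lowers effective supply by 3.5: p = 13.5 + 0.02q.
New quantity: 26.6 − 0.03q = 13.5 + 0.02q → q' = 262.
Overproduction Δq = 262 − 192 = 70; wedge = subsidy = 3.5.
Deadweight loss = ½ × 70 × 3.5 = 122.50.

122.50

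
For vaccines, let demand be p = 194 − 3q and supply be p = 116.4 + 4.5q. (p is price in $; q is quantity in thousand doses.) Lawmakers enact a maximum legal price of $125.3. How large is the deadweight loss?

Competitive equilibrium: 194 − 3q = 116.4 + 4.5q → q* = 10.3467, p* = 162.96.
At the ceiling p = 125.3, quantity supplied = (125.3 − 116.4)/4.5 = 1.9778.
Willingness to pay at q' = 1.9778: 194 − 3·1.9778 = 188.0666.
Δq = 10.3467 − 1.9778 = 8.3689; wedge = 188.0666 − 125.3 = 62.7666.
Welfare loss = ½ × 8.3689 × 62.7666 = $262.64 thousand.

$262.64 thousand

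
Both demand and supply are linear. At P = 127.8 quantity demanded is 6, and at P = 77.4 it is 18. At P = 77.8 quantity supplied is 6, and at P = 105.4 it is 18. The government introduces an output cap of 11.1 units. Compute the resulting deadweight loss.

Demand slope = (77.4 − 127.8)/(18 − 6) = −4.2, so P = 153 − 4.2Q.
Supply slope = (105.4 − 77.8)/(18 − 6) = 2.3, so P = 64 + 2.3Q.
Competitive equilibrium: 153 − 4.2Q = 64 + 2.3Q → Q* = 13.6923, P* = 95.4923.
At Q = 11.1: demand price = 153 − 4.2·11.1 = 106.38; supply price = 64 + 2.3·11.1 = 89.53.
ΔQ = 13.6923 − 11.1 = 2.5923; wedge = 106.38 − 89.53 = 16.85.
Deadweight loss = ½ × 2.5923 × 16.85 = 21.84.

21.84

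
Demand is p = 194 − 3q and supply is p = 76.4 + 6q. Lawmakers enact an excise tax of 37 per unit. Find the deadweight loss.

76.06

Competitive equilibrium: 194 − 3q = 76.4 + 6q → q* = 13.0667, p* = 154.8.
With the tax, the buyer price exceeds the seller price by 37: (194 − 3q) − (76.4 + 6q) = 37 → q' = 8.9556.
Δq = 13.0667 − 8.9556 = 4.1111; the wedge equals the tax, 37.
Welfare loss = ½ × 4.1111 × 37 = 76.06.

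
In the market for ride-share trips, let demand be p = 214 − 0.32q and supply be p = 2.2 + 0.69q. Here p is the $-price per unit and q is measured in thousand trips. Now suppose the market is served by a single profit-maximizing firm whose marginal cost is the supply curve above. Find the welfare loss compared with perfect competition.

$1285.57 thousand

Competitive equilibrium: 214 − 0.32q = 2.2 + 0.69q → q* = 209.70297, p* = 146.89505.
Marginal revenue: MR = 214 − 0.64q. Set MR = MC: 214 − 0.64q = 2.2 + 0.69q → q_m = 159.24812.
Price p_m = 214 − 0.32·159.24812 = 163.0406; MC(q_m) = 2.2 + 0.69·159.24812 = 112.0812.
Competitive q* = 209.70297, so Δq = 50.45485; wedge = 163.0406 − 112.0812 = 50.9594.
Welfare loss = ½ × 50.45485 × 50.9594 = $1285.57 thousand.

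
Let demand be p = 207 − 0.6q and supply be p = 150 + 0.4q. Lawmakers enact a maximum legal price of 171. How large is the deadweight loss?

Competitive equilibrium: 207 − 0.6q = 150 + 0.4q → q* = 57, p* = 172.8.
At the ceiling p = 171, quantity supplied = (171 − 150)/0.4 = 52.5.
Willingness to pay at q' = 52.5: 207 − 0.6·52.5 = 175.5.
Δq = 57 − 52.5 = 4.5; wedge = 175.5 − 171 = 4.5.
Welfare loss = ½ × 4.5 × 4.5 = 10.125.

10.125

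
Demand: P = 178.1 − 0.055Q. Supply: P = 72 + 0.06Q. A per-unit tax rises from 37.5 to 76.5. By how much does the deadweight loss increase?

Competitive equilibrium: 178.1 − 0.055Q = 72 + 0.06Q → Q* = 922.6087, P* = 127.3565.
For a per-unit tax t: ΔQ = t/0.115, so DWL = ½·t·(t/0.115) = t²/0.23.
At t = 37.5: DWL = 6114.1304. At t = 76.5: DWL = 25444.5652.
Increase = 25444.5652 − 6114.1304 = 19330.43.

19330.43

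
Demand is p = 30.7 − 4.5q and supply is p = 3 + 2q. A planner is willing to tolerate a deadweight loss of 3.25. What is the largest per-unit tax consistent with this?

6.5

Competitive equilibrium: 30.7 − 4.5q = 3 + 2q → q* = 4.2615, p* = 11.5231.
A tax t gives Δq = t/6.5 and wedge t, so DWL = t²/13.
t²/13 = 3.25 → t² = 42.25 → t = 6.5.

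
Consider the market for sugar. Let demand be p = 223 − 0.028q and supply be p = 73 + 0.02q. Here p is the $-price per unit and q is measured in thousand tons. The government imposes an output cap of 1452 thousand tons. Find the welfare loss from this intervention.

$67174.296 thousand

Competitive equilibrium: 223 − 0.028q = 73 + 0.02q → q* = 3125, p* = 135.5.
At q = 1452: demand price = 223 − 0.028·1452 = 182.344; supply price = 73 + 0.02·1452 = 102.04.
Δq = 3125 − 1452 = 1673; wedge = 182.344 − 102.04 = 80.304.
DWL = ½ × 1673 × 80.304 = $67174.296 thousand.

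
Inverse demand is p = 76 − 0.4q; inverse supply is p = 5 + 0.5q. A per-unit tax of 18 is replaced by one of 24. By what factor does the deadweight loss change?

Competitive equilibrium: 76 − 0.4q = 5 + 0.5q → q* = 78.8889, p* = 44.4444.
For a per-unit tax t: Δq = t/0.9, so DWL = ½·t·(t/0.9) = t²/1.8.
At t = 18: DWL = 180. At t = 24: DWL = 320.
Ratio = (24/18)² = 1.778.

1.778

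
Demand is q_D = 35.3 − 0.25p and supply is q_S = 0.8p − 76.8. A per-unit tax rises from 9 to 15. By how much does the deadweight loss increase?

In inverse form: demand p = 141.2 − 4q, supply p = 96 + 1.25q.
Competitive equilibrium: 141.2 − 4q = 96 + 1.25q → q* = 8.6095, p* = 106.7619.
For a per-unit tax t: Δq = t/5.25, so DWL = ½·t·(t/5.25) = t²/10.5.
At t = 9: DWL = 7.7143. At t = 15: DWL = 21.4286.
Increase = 21.4286 − 7.7143 = 13.71.

13.71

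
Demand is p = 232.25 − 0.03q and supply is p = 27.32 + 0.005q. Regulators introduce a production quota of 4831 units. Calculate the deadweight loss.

Competitive equilibrium: 232.25 − 0.03q = 27.32 + 0.005q → q* = 5855.1429, p* = 56.5957.
At q = 4831: demand price = 232.25 − 0.03·4831 = 87.32; supply price = 27.32 + 0.005·4831 = 51.475.
Δq = 5855.1429 − 4831 = 1024.1429; wedge = 87.32 − 51.475 = 35.845.
The triangle = ½ × 1024.1429 × 35.845 = 18355.20.

18355.20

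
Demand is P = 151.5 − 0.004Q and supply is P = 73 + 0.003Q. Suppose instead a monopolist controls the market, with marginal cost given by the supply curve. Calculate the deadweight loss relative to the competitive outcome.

58203.07

Competitive equilibrium: 151.5 − 0.004Q = 73 + 0.003Q → Q* = 11214.285714, P* = 106.642857.
Marginal revenue: MR = 151.5 − 0.008Q. Set MR = MC: 151.5 − 0.008Q = 73 + 0.003Q → Q_m = 7136.363636.
Price P_m = 151.5 − 0.004·7136.363636 = 122.954545; MC(Q_m) = 73 + 0.003·7136.363636 = 94.409091.
Competitive Q* = 11214.285714, so ΔQ = 4077.922078; wedge = 122.954545 − 94.409091 = 28.545454.
The triangle = ½ × 4077.922078 × 28.545454 = 58203.07.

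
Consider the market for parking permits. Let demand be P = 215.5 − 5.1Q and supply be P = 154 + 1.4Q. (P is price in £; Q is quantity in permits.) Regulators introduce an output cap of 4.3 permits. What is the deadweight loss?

£86.58

Competitive equilibrium: 215.5 − 5.1Q = 154 + 1.4Q → Q* = 9.4615, P* = 167.2462.
At Q = 4.3: demand price = 215.5 − 5.1·4.3 = 193.57; supply price = 154 + 1.4·4.3 = 160.02.
ΔQ = 9.4615 − 4.3 = 5.1615; wedge = 193.57 − 160.02 = 33.55.
The triangle = ½ × 5.1615 × 33.55 = £86.58.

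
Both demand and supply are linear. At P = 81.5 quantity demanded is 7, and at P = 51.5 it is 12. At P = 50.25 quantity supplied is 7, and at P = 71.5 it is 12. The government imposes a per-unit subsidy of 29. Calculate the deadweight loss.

Demand slope = (51.5 − 81.5)/(12 − 7) = −6, so P = 123.5 − 6Q.
Supply slope = (71.5 − 50.25)/(12 − 7) = 4.25, so P = 20.5 + 4.25Q.
Competitive equilibrium: 123.5 − 6Q = 20.5 + 4.25Q → Q* = 10.0488, P* = 63.2073.
The subsidy lowers effective supply by 29: P = 4.25Q − 8.5.
New quantity: 123.5 − 6Q = 4.25Q − 8.5 → Q' = 12.878.
Overproduction ΔQ = 12.878 − 10.0488 = 2.8292; wedge = subsidy = 29.
The triangle = ½ × 2.8292 × 29 = 41.02.

41.02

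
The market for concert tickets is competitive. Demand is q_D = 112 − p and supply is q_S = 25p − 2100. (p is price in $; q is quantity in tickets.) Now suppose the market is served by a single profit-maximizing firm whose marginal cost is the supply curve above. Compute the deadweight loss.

In inverse form: demand p = 112 − q, supply p = 84 + 0.04q.
Competitive equilibrium: 112 − q = 84 + 0.04q → q* = 26.9231, p* = 85.0769.
Marginal revenue: MR = 112 − 2q. Set MR = MC: 112 − 2q = 84 + 0.04q → q_m = 13.7255.
Price p_m = 112 − 1·13.7255 = 98.2745; MC(q_m) = 84 + 0.04·13.7255 = 84.549.
Competitive q* = 26.9231, so Δq = 13.1976; wedge = 98.2745 − 84.549 = 13.7255.
DWL = ½ × 13.1976 × 13.7255 = $90.57.

$90.57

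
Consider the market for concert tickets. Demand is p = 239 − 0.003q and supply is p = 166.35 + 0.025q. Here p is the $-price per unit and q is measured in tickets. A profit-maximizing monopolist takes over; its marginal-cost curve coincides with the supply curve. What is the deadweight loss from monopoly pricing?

$882.68

Competitive equilibrium: 239 − 0.003q = 166.35 + 0.025q → q* = 2594.64286, p* = 231.21607.
Marginal revenue: MR = 239 − 0.006q. Set MR = MC: 239 − 0.006q = 166.35 + 0.025q → q_m = 2343.54839.
Price p_m = 239 − 0.003·2343.54839 = 231.96935; MC(q_m) = 166.35 + 0.025·2343.54839 = 224.93871.
Competitive q* = 2594.64286, so Δq = 251.09447; wedge = 231.96935 − 224.93871 = 7.03064.
The triangle = ½ × 251.09447 × 7.03064 = $882.68.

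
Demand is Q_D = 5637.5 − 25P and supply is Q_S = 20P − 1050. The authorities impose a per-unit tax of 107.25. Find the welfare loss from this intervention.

63903.125

In inverse form: demand P = 225.5 − 0.04Q, supply P = 52.5 + 0.05Q.
Competitive equilibrium: 225.5 − 0.04Q = 52.5 + 0.05Q → Q* = 1922.22222, P* = 148.61111.
With the tax, the buyer price exceeds the seller price by 107.25: (225.5 − 0.04Q) − (52.5 + 0.05Q) = 107.25 → Q' = 730.55556.
ΔQ = 1922.22222 − 730.55556 = 1191.66666; the wedge equals the tax, 107.25.
DWL = ½ × 1191.66666 × 107.25 = 63903.125.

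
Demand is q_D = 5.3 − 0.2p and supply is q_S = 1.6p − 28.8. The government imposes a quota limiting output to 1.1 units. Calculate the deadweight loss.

In inverse form: demand p = 26.5 − 5q, supply p = 18 + 0.625q.
Competitive equilibrium: 26.5 − 5q = 18 + 0.625q → q* = 1.5111, p* = 18.9444.
At q = 1.1: demand price = 26.5 − 5·1.1 = 21; supply price = 18 + 0.625·1.1 = 18.6875.
Δq = 1.5111 − 1.1 = 0.4111; wedge = 21 − 18.6875 = 2.3125.
The triangle = ½ × 0.4111 × 2.3125 = 0.48.

0.48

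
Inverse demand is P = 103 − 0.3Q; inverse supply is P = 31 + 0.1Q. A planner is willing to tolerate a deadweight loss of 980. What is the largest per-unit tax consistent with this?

Competitive equilibrium: 103 − 0.3Q = 31 + 0.1Q → Q* = 180, P* = 49.
A tax t gives ΔQ = t/0.4 and wedge t, so DWL = t²/0.8.
t²/0.8 = 980 → t² = 784 → t = 28.

28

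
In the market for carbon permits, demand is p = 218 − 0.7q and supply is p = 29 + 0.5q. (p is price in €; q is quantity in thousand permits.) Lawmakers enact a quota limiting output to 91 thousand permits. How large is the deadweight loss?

Competitive equilibrium: 218 − 0.7q = 29 + 0.5q → q* = 157.5, p* = 107.75.
At q = 91: demand price = 218 − 0.7·91 = 154.3; supply price = 29 + 0.5·91 = 74.5.
Δq = 157.5 − 91 = 66.5; wedge = 154.3 − 74.5 = 79.8.
The triangle = ½ × 66.5 × 79.8 = €2653.35 thousand.

€2653.35 thousand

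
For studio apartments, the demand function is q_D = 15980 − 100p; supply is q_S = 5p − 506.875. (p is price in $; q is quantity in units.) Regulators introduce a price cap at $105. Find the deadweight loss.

$7102.88

In inverse form: demand p = 159.8 − 0.01q, supply p = 101.375 + 0.2q.
Competitive equilibrium: 159.8 − 0.01q = 101.375 + 0.2q → q* = 278.2143, p* = 157.0179.
At the ceiling p = 105, quantity supplied = (105 − 101.375)/0.2 = 18.125.
Willingness to pay at q' = 18.125: 159.8 − 0.01·18.125 = 159.6188.
Δq = 278.2143 − 18.125 = 260.0893; wedge = 159.6188 − 105 = 54.6188.
The triangle = ½ × 260.0893 × 54.6188 = $7102.88.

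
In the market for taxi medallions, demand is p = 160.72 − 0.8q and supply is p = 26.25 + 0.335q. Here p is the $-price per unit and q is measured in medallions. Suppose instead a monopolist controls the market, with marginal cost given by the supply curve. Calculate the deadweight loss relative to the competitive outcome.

$1361.58

Competitive equilibrium: 160.72 − 0.8q = 26.25 + 0.335q → q* = 118.4758, p* = 65.9394.
Marginal revenue: MR = 160.72 − 1.6q. Set MR = MC: 160.72 − 1.6q = 26.25 + 0.335q → q_m = 69.4935.
Price p_m = 160.72 − 0.8·69.4935 = 105.1252; MC(q_m) = 26.25 + 0.335·69.4935 = 49.5303.
Competitive q* = 118.4758, so Δq = 48.9823; wedge = 105.1252 − 49.5303 = 55.5949.
The triangle = ½ × 48.9823 × 55.5949 = $1361.58.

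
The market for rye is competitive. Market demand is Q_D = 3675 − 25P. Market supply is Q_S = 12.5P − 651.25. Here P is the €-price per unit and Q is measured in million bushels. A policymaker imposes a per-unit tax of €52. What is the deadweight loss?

€11266.67 million

In inverse form: demand P = 147 − 0.04Q, supply P = 52.1 + 0.08Q.
Competitive equilibrium: 147 − 0.04Q = 52.1 + 0.08Q → Q* = 790.8333, P* = 115.3667.
With the tax, the buyer price exceeds the seller price by 52: (147 − 0.04Q) − (52.1 + 0.08Q) = 52 → Q' = 357.5.
ΔQ = 790.8333 − 357.5 = 433.3333; the wedge equals the tax, 52.
Deadweight loss = ½ × 433.3333 × 52 = €11266.67 million.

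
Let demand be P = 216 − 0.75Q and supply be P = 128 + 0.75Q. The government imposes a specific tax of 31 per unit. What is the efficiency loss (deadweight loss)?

320.33

Competitive equilibrium: 216 − 0.75Q = 128 + 0.75Q → Q* = 58.6667, P* = 172.
With the tax, the buyer price exceeds the seller price by 31: (216 − 0.75Q) − (128 + 0.75Q) = 31 → Q' = 38.
ΔQ = 58.6667 − 38 = 20.6667; the wedge equals the tax, 31.
Deadweight loss = ½ × 20.6667 × 31 = 320.33.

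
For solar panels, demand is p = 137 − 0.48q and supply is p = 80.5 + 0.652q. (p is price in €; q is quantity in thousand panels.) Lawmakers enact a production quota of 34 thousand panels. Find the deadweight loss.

Competitive equilibrium: 137 − 0.48q = 80.5 + 0.652q → q* = 49.9117, p* = 113.0424.
At q = 34: demand price = 137 − 0.48·34 = 120.68; supply price = 80.5 + 0.652·34 = 102.668.
Δq = 49.9117 − 34 = 15.9117; wedge = 120.68 − 102.668 = 18.012.
DWL = ½ × 15.9117 × 18.012 = €143.30 thousand.

€143.30 thousand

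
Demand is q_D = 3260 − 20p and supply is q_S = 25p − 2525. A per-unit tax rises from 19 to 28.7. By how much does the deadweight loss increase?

2570.50

In inverse form: demand p = 163 − 0.05q, supply p = 101 + 0.04q.
Competitive equilibrium: 163 − 0.05q = 101 + 0.04q → q* = 688.8889, p* = 128.5556.
For a per-unit tax t: Δq = t/0.09, so DWL = ½·t·(t/0.09) = t²/0.18.
At t = 19: DWL = 2005.556. At t = 28.7: DWL = 4576.056.
Increase = 4576.056 − 2005.556 = 2570.50.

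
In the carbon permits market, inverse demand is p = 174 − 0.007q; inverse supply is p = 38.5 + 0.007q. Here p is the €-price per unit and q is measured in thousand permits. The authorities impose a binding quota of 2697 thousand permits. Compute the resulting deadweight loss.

Competitive equilibrium: 174 − 0.007q = 38.5 + 0.007q → q* = 9678.5714, p* = 106.25.
At q = 2697: demand price = 174 − 0.007·2697 = 155.121; supply price = 38.5 + 0.007·2697 = 57.379.
Δq = 9678.5714 − 2697 = 6981.5714; wedge = 155.121 − 57.379 = 97.742.
Welfare loss = ½ × 6981.5714 × 97.742 = €341196.38 thousand.

€341196.38 thousand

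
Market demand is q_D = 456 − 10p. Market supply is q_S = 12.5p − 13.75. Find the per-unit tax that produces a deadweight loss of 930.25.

18.3

In inverse form: demand p = 45.6 − 0.1q, supply p = 1.1 + 0.08q.
Competitive equilibrium: 45.6 − 0.1q = 1.1 + 0.08q → q* = 247.2222, p* = 20.8778.
A tax t gives Δq = t/0.18 and wedge t, so DWL = t²/0.36.
t²/0.36 = 930.25 → t² = 334.89 → t = 18.3.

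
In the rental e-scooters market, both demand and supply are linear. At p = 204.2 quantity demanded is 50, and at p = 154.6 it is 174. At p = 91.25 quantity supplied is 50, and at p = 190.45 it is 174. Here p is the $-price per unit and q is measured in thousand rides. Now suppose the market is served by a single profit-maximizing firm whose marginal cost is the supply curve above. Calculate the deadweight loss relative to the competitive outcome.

$778.95 thousand

Demand slope = (154.6 − 204.2)/(174 − 50) = −0.4, so p = 224.2 − 0.4q.
Supply slope = (190.45 − 91.25)/(174 − 50) = 0.8, so p = 51.25 + 0.8q.
Competitive equilibrium: 224.2 − 0.4q = 51.25 + 0.8q → q* = 144.125, p* = 166.55.
Marginal revenue: MR = 224.2 − 0.8q. Set MR = MC: 224.2 − 0.8q = 51.25 + 0.8q → q_m = 108.0938.
Price p_m = 224.2 − 0.4·108.0938 = 180.9625; MC(q_m) = 51.25 + 0.8·108.0938 = 137.725.
Competitive q* = 144.125, so Δq = 36.0312; wedge = 180.9625 − 137.725 = 43.2375.
The triangle = ½ × 36.0312 × 43.2375 = $778.95 thousand.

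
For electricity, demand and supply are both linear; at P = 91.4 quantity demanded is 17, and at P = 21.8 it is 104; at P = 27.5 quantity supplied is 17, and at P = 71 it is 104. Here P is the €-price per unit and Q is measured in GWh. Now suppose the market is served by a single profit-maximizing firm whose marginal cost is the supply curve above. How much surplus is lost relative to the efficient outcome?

€412.82

Demand slope = (21.8 − 91.4)/(104 − 17) = −0.8, so P = 105 − 0.8Q.
Supply slope = (71 − 27.5)/(104 − 17) = 0.5, so P = 19 + 0.5Q.
Competitive equilibrium: 105 − 0.8Q = 19 + 0.5Q → Q* = 66.1538, P* = 52.0769.
Marginal revenue: MR = 105 − 1.6Q. Set MR = MC: 105 − 1.6Q = 19 + 0.5Q → Q_m = 40.9524.
Price P_m = 105 − 0.8·40.9524 = 72.2381; MC(Q_m) = 19 + 0.5·40.9524 = 39.4762.
Competitive Q* = 66.1538, so ΔQ = 25.2014; wedge = 72.2381 − 39.4762 = 32.7619.
DWL = ½ × 25.2014 × 32.7619 = €412.82.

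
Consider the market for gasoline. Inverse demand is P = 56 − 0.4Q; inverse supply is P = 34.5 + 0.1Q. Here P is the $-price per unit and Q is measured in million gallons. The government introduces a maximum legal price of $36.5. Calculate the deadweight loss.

$132.25 million

Competitive equilibrium: 56 − 0.4Q = 34.5 + 0.1Q → Q* = 43, P* = 38.8.
At the ceiling P = 36.5, quantity supplied = (36.5 − 34.5)/0.1 = 20.
Willingness to pay at Q' = 20: 56 − 0.4·20 = 48.
ΔQ = 43 − 20 = 23; wedge = 48 − 36.5 = 11.5.
Welfare loss = ½ × 23 × 11.5 = $132.25 million.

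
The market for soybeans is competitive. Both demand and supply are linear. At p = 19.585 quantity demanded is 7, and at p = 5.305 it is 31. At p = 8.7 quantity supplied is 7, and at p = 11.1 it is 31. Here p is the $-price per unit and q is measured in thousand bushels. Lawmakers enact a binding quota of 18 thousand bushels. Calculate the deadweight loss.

$7.55 thousand

Demand slope = (5.305 − 19.585)/(31 − 7) = −0.595, so p = 23.75 − 0.595q.
Supply slope = (11.1 − 8.7)/(31 − 7) = 0.1, so p = 8 + 0.1q.
Competitive equilibrium: 23.75 − 0.595q = 8 + 0.1q → q* = 22.6619, p* = 10.2662.
At q = 18: demand price = 23.75 − 0.595·18 = 13.04; supply price = 8 + 0.1·18 = 9.8.
Δq = 22.6619 − 18 = 4.6619; wedge = 13.04 − 9.8 = 3.24.
Deadweight loss = ½ × 4.6619 × 3.24 = $7.55 thousand.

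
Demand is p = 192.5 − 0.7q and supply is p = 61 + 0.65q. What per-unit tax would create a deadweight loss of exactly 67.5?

Competitive equilibrium: 192.5 − 0.7q = 61 + 0.65q → q* = 97.4074, p* = 124.3148.
A tax t gives Δq = t/1.35 and wedge t, so DWL = t²/2.7.
t²/2.7 = 67.5 → t² = 182.25 → t = 13.5.

13.5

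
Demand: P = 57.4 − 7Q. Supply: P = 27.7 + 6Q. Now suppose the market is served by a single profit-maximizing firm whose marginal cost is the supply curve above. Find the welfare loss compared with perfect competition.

Competitive equilibrium: 57.4 − 7Q = 27.7 + 6Q → Q* = 2.2846, P* = 41.4077.
Marginal revenue: MR = 57.4 − 14Q. Set MR = MC: 57.4 − 14Q = 27.7 + 6Q → Q_m = 1.485.
Price P_m = 57.4 − 7·1.485 = 47.005; MC(Q_m) = 27.7 + 6·1.485 = 36.61.
Competitive Q* = 2.2846, so ΔQ = 0.7996; wedge = 47.005 − 36.61 = 10.395.
The triangle = ½ × 0.7996 × 10.395 = 4.16.

4.16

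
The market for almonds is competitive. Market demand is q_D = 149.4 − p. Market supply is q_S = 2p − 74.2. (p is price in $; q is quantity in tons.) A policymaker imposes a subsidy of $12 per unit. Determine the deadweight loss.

In inverse form: demand p = 149.4 − q, supply p = 37.1 + 0.5q.
Competitive equilibrium: 149.4 − q = 37.1 + 0.5q → q* = 74.8667, p* = 74.5333.
The subsidy lowers effective supply by 12: p = 25.1 + 0.5q.
New quantity: 149.4 − q = 25.1 + 0.5q → q' = 82.8667.
Overproduction Δq = 82.8667 − 74.8667 = 8; wedge = subsidy = 12.
Welfare loss = ½ × 8 × 12 = $48.

$48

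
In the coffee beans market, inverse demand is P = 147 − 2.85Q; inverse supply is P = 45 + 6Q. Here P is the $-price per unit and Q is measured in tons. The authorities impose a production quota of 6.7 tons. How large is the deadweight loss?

Competitive equilibrium: 147 − 2.85Q = 45 + 6Q → Q* = 11.5254, P* = 114.1525.
At Q = 6.7: demand price = 147 − 2.85·6.7 = 127.905; supply price = 45 + 6·6.7 = 85.2.
ΔQ = 11.5254 − 6.7 = 4.8254; wedge = 127.905 − 85.2 = 42.705.
The triangle = ½ × 4.8254 × 42.705 = $103.03.

$103.03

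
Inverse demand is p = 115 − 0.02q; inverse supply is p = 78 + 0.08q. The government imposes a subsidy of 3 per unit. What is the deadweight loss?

45

Competitive equilibrium: 115 − 0.02q = 78 + 0.08q → q* = 370, p* = 107.6.
The subsidy lowers effective supply by 3: p = 75 + 0.08q.
New quantity: 115 − 0.02q = 75 + 0.08q → q' = 400.
Overproduction Δq = 400 − 370 = 30; wedge = subsidy = 3.
DWL = ½ × 30 × 3 = 45.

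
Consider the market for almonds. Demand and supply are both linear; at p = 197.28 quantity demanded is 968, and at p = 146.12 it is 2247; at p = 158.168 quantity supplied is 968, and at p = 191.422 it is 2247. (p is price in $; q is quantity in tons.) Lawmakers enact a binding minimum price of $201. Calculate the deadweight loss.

$15511.84

Demand slope = (146.12 − 197.28)/(2247 − 968) = −0.04, so p = 236 − 0.04q.
Supply slope = (191.422 − 158.168)/(2247 − 968) = 0.026, so p = 133 + 0.026q.
Competitive equilibrium: 236 − 0.04q = 133 + 0.026q → q* = 1560.6061, p* = 173.5758.
At the floor p = 201, quantity demanded = (236 − 201)/0.04 = 875.
Sellers' marginal cost at q' = 875: 133 + 0.026·875 = 155.75.
Δq = 1560.6061 − 875 = 685.6061; wedge = 201 − 155.75 = 45.25.
Welfare loss = ½ × 685.6061 × 45.25 = $15511.84.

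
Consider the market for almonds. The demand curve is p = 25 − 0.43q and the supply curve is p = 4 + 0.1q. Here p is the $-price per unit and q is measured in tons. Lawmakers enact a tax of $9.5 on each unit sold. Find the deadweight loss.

Competitive equilibrium: 25 − 0.43q = 4 + 0.1q → q* = 39.6226, p* = 7.9623.
With the tax, the buyer price exceeds the seller price by 9.5: (25 − 0.43q) − (4 + 0.1q) = 9.5 → q' = 21.6981.
Δq = 39.6226 − 21.6981 = 17.9245; the wedge equals the tax, 9.5.
Welfare loss = ½ × 17.9245 × 9.5 = $85.14.

$85.14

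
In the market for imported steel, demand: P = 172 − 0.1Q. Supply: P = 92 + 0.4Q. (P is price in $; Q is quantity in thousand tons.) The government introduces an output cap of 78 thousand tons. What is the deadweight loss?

Competitive equilibrium: 172 − 0.1Q = 92 + 0.4Q → Q* = 160, P* = 156.
At Q = 78: demand price = 172 − 0.1·78 = 164.2; supply price = 92 + 0.4·78 = 123.2.
ΔQ = 160 − 78 = 82; wedge = 164.2 − 123.2 = 41.
Deadweight loss = ½ × 82 × 41 = $1681 thousand.

$1681 thousand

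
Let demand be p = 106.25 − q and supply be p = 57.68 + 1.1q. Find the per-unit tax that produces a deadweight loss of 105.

21

Competitive equilibrium: 106.25 − q = 57.68 + 1.1q → q* = 23.1286, p* = 83.1214.
A tax t gives Δq = t/2.1 and wedge t, so DWL = t²/4.2.
t²/4.2 = 105 → t² = 441 → t = 21.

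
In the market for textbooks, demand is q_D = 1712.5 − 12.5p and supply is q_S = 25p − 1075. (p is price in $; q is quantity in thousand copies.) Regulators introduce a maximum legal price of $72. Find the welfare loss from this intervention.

$204.17 thousand

In inverse form: demand p = 137 − 0.08q, supply p = 43 + 0.04q.
Competitive equilibrium: 137 − 0.08q = 43 + 0.04q → q* = 783.3333, p* = 74.3333.
At the ceiling p = 72, quantity supplied = (72 − 43)/0.04 = 725.
Willingness to pay at q' = 725: 137 − 0.08·725 = 79.
Δq = 783.3333 − 725 = 58.3333; wedge = 79 − 72 = 7.
Welfare loss = ½ × 58.3333 × 7 = $204.17 thousand.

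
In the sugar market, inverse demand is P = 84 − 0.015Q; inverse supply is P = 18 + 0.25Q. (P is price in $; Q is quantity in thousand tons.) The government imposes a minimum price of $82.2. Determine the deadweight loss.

Competitive equilibrium: 84 − 0.015Q = 18 + 0.25Q → Q* = 249.0566, P* = 80.2642.
At the floor P = 82.2, quantity demanded = (84 − 82.2)/0.015 = 120.
Sellers' marginal cost at Q' = 120: 18 + 0.25·120 = 48.
ΔQ = 249.0566 − 120 = 129.0566; wedge = 82.2 − 48 = 34.2.
Deadweight loss = ½ × 129.0566 × 34.2 = $2206.87 thousand.

$2206.87 thousand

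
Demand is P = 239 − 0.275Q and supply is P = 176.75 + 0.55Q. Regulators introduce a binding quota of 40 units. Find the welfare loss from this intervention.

518.52

Competitive equilibrium: 239 − 0.275Q = 176.75 + 0.55Q → Q* = 75.4545, P* = 218.25.
At Q = 40: demand price = 239 − 0.275·40 = 228; supply price = 176.75 + 0.55·40 = 198.75.
ΔQ = 75.4545 − 40 = 35.4545; wedge = 228 − 198.75 = 29.25.
Welfare loss = ½ × 35.4545 × 29.25 = 518.52.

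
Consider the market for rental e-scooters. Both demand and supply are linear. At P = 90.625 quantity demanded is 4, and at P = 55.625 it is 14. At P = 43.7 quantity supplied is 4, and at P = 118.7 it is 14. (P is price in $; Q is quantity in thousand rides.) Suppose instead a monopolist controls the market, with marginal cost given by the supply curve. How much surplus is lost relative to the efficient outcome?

Demand slope = (55.625 − 90.625)/(14 − 4) = −3.5, so P = 104.625 − 3.5Q.
Supply slope = (118.7 − 43.7)/(14 − 4) = 7.5, so P = 13.7 + 7.5Q.
Competitive equilibrium: 104.625 − 3.5Q = 13.7 + 7.5Q → Q* = 8.2659, P* = 75.6943.
Marginal revenue: MR = 104.625 − 7Q. Set MR = MC: 104.625 − 7Q = 13.7 + 7.5Q → Q_m = 6.2707.
Price P_m = 104.625 − 3.5·6.2707 = 82.6776; MC(Q_m) = 13.7 + 7.5·6.2707 = 60.7303.
Competitive Q* = 8.2659, so ΔQ = 1.9952; wedge = 82.6776 − 60.7303 = 21.9473.
Deadweight loss = ½ × 1.9952 × 21.9473 = $21.89 thousand.

$21.89 thousand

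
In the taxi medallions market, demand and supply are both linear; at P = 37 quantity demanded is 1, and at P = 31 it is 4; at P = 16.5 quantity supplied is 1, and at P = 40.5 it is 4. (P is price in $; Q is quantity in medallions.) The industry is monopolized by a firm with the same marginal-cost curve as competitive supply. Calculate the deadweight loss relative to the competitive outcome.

Demand slope = (31 − 37)/(4 − 1) = −2, so P = 39 − 2Q.
Supply slope = (40.5 − 16.5)/(4 − 1) = 8, so P = 8.5 + 8Q.
Competitive equilibrium: 39 − 2Q = 8.5 + 8Q → Q* = 3.05, P* = 32.9.
Marginal revenue: MR = 39 − 4Q. Set MR = MC: 39 − 4Q = 8.5 + 8Q → Q_m = 2.5417.
Price P_m = 39 − 2·2.5417 = 33.9166; MC(Q_m) = 8.5 + 8·2.5417 = 28.8336.
Competitive Q* = 3.05, so ΔQ = 0.5083; wedge = 33.9166 − 28.8336 = 5.083.
DWL = ½ × 0.5083 × 5.083 = $1.29.

$1.29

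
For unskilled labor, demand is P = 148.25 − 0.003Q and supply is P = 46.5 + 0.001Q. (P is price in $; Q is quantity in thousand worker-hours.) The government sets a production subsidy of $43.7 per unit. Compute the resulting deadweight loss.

$238711.25 thousand

Competitive equilibrium: 148.25 − 0.003Q = 46.5 + 0.001Q → Q* = 25437.5, P* = 71.9375.
The subsidy lowers effective supply by 43.7: P = 2.8 + 0.001Q.
New quantity: 148.25 − 0.003Q = 2.8 + 0.001Q → Q' = 36362.5.
Overproduction ΔQ = 36362.5 − 25437.5 = 10925; wedge = subsidy = 43.7.
DWL = ½ × 10925 × 43.7 = $238711.25 thousand.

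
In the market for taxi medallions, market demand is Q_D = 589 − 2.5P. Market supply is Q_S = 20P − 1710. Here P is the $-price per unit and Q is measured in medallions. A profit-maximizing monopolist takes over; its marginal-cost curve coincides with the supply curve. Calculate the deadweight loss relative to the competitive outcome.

In inverse form: demand P = 235.6 − 0.4Q, supply P = 85.5 + 0.05Q.
Competitive equilibrium: 235.6 − 0.4Q = 85.5 + 0.05Q → Q* = 333.5556, P* = 102.1778.
Marginal revenue: MR = 235.6 − 0.8Q. Set MR = MC: 235.6 − 0.8Q = 85.5 + 0.05Q → Q_m = 176.5882.
Price P_m = 235.6 − 0.4·176.5882 = 164.9647; MC(Q_m) = 85.5 + 0.05·176.5882 = 94.3294.
Competitive Q* = 333.5556, so ΔQ = 156.9674; wedge = 164.9647 − 94.3294 = 70.6353.
The triangle = ½ × 156.9674 × 70.6353 = $5543.72.

$5543.72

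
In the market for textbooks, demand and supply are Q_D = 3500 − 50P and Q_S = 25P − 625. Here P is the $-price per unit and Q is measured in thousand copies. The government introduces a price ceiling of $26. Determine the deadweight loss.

$15768.75 thousand

In inverse form: demand P = 70 − 0.02Q, supply P = 25 + 0.04Q.
Competitive equilibrium: 70 − 0.02Q = 25 + 0.04Q → Q* = 750, P* = 55.
At the ceiling P = 26, quantity supplied = (26 − 25)/0.04 = 25.
Willingness to pay at Q' = 25: 70 − 0.02·25 = 69.5.
ΔQ = 750 − 25 = 725; wedge = 69.5 − 26 = 43.5.
Deadweight loss = ½ × 725 × 43.5 = $15768.75 thousand.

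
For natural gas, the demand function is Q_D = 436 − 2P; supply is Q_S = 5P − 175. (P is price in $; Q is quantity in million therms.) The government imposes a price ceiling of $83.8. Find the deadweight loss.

$106.31 million

In inverse form: demand P = 218 − 0.5Q, supply P = 35 + 0.2Q.
Competitive equilibrium: 218 − 0.5Q = 35 + 0.2Q → Q* = 261.4286, P* = 87.2857.
At the ceiling P = 83.8, quantity supplied = (83.8 − 35)/0.2 = 244.
Willingness to pay at Q' = 244: 218 − 0.5·244 = 96.
ΔQ = 261.4286 − 244 = 17.4286; wedge = 96 − 83.8 = 12.2.
The triangle = ½ × 17.4286 × 12.2 = $106.31 million.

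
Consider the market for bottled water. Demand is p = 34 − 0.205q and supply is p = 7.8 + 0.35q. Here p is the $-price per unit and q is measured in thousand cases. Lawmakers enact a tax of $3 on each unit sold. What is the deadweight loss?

Competitive equilibrium: 34 − 0.205q = 7.8 + 0.35q → q* = 47.2072, p* = 24.3225.
With the tax, the buyer price exceeds the seller price by 3: (34 − 0.205q) − (7.8 + 0.35q) = 3 → q' = 41.8018.
Δq = 47.2072 − 41.8018 = 5.4054; the wedge equals the tax, 3.
The triangle = ½ × 5.4054 × 3 = $8.11 thousand.

$8.11 thousand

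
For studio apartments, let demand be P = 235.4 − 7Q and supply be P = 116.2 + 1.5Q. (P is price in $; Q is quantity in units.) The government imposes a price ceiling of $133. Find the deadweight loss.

Competitive equilibrium: 235.4 − 7Q = 116.2 + 1.5Q → Q* = 14.0235, P* = 137.2353.
At the ceiling P = 133, quantity supplied = (133 − 116.2)/1.5 = 11.2.
Willingness to pay at Q' = 11.2: 235.4 − 7·11.2 = 157.
ΔQ = 14.0235 − 11.2 = 2.8235; wedge = 157 − 133 = 24.
Deadweight loss = ½ × 2.8235 × 24 = $33.88.

$33.88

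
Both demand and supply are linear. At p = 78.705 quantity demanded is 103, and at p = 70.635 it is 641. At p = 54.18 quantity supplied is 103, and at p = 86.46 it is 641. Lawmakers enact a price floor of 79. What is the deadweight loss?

4506.67

Demand slope = (70.635 − 78.705)/(641 − 103) = −0.015, so p = 80.25 − 0.015q.
Supply slope = (86.46 − 54.18)/(641 − 103) = 0.06, so p = 48 + 0.06q.
Competitive equilibrium: 80.25 − 0.015q = 48 + 0.06q → q* = 430, p* = 73.8.
At the floor p = 79, quantity demanded = (80.25 − 79)/0.015 = 83.3333.
Sellers' marginal cost at q' = 83.3333: 48 + 0.06·83.3333 = 53.
Δq = 430 − 83.3333 = 346.6667; wedge = 79 − 53 = 26.
DWL = ½ × 346.6667 × 26 = 4506.67.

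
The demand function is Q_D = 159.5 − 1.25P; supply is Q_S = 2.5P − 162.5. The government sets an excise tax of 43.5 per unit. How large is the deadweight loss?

In inverse form: demand P = 127.6 − 0.8Q, supply P = 65 + 0.4Q.
Competitive equilibrium: 127.6 − 0.8Q = 65 + 0.4Q → Q* = 52.1667, P* = 85.8667.
With the tax, the buyer price exceeds the seller price by 43.5: (127.6 − 0.8Q) − (65 + 0.4Q) = 43.5 → Q' = 15.9167.
ΔQ = 52.1667 − 15.9167 = 36.25; the wedge equals the tax, 43.5.
Deadweight loss = ½ × 36.25 × 43.5 = 788.44.

788.44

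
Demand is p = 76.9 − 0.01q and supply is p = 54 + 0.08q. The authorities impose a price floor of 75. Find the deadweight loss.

186.89

Competitive equilibrium: 76.9 − 0.01q = 54 + 0.08q → q* = 254.4444, p* = 74.3556.
At the floor p = 75, quantity demanded = (76.9 − 75)/0.01 = 190.
Sellers' marginal cost at q' = 190: 54 + 0.08·190 = 69.2.
Δq = 254.4444 − 190 = 64.4444; wedge = 75 − 69.2 = 5.8.
Welfare loss = ½ × 64.4444 × 5.8 = 186.89.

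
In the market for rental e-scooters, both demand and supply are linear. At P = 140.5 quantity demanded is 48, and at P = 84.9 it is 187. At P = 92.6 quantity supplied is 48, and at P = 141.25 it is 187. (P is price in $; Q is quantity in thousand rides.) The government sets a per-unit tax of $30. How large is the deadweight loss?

Demand slope = (84.9 − 140.5)/(187 − 48) = −0.4, so P = 159.7 − 0.4Q.
Supply slope = (141.25 − 92.6)/(187 − 48) = 0.35, so P = 75.8 + 0.35Q.
Competitive equilibrium: 159.7 − 0.4Q = 75.8 + 0.35Q → Q* = 111.8667, P* = 114.9533.
With the tax, the buyer price exceeds the seller price by 30: (159.7 − 0.4Q) − (75.8 + 0.35Q) = 30 → Q' = 71.8667.
ΔQ = 111.8667 − 71.8667 = 40; the wedge equals the tax, 30.
DWL = ½ × 40 × 30 = $600 thousand.

$600 thousand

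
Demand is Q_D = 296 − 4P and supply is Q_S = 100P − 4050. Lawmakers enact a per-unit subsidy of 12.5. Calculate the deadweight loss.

In inverse form: demand P = 74 − 0.25Q, supply P = 40.5 + 0.01Q.
Competitive equilibrium: 74 − 0.25Q = 40.5 + 0.01Q → Q* = 128.8462, P* = 41.7885.
The subsidy lowers effective supply by 12.5: P = 28 + 0.01Q.
New quantity: 74 − 0.25Q = 28 + 0.01Q → Q' = 176.9231.
Overproduction ΔQ = 176.9231 − 128.8462 = 48.0769; wedge = subsidy = 12.5.
Welfare loss = ½ × 48.0769 × 12.5 = 300.48.

300.48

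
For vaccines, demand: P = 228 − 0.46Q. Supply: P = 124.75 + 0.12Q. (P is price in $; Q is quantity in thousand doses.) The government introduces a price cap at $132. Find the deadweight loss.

Competitive equilibrium: 228 − 0.46Q = 124.75 + 0.12Q → Q* = 178.0172, P* = 146.1121.
At the ceiling P = 132, quantity supplied = (132 − 124.75)/0.12 = 60.4167.
Willingness to pay at Q' = 60.4167: 228 − 0.46·60.4167 = 200.2083.
ΔQ = 178.0172 − 60.4167 = 117.6005; wedge = 200.2083 − 132 = 68.2083.
The triangle = ½ × 117.6005 × 68.2083 = $4010.67 thousand.

$4010.67 thousand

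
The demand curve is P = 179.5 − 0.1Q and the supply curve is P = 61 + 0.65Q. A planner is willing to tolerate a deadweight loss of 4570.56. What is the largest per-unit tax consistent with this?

Competitive equilibrium: 179.5 − 0.1Q = 61 + 0.65Q → Q* = 158, P* = 163.7.
A tax t gives ΔQ = t/0.75 and wedge t, so DWL = t²/1.5.
t²/1.5 = 4570.56 → t² = 6855.84 → t = 82.8.

82.8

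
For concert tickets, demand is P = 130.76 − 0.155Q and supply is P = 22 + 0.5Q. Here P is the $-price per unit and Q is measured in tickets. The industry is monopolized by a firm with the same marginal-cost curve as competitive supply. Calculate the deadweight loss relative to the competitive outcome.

Competitive equilibrium: 130.76 − 0.155Q = 22 + 0.5Q → Q* = 166.0458, P* = 105.0229.
Marginal revenue: MR = 130.76 − 0.31Q. Set MR = MC: 130.76 − 0.31Q = 22 + 0.5Q → Q_m = 134.2716.
Price P_m = 130.76 − 0.155·134.2716 = 109.9479; MC(Q_m) = 22 + 0.5·134.2716 = 89.1358.
Competitive Q* = 166.0458, so ΔQ = 31.7742; wedge = 109.9479 − 89.1358 = 20.8121.
The triangle = ½ × 31.7742 × 20.8121 = $330.64.

$330.64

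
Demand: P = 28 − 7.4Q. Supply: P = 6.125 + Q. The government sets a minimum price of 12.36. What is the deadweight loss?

Competitive equilibrium: 28 − 7.4Q = 6.125 + Q → Q* = 2.6042, P* = 8.7292.
At the floor P = 12.36, quantity demanded = (28 − 12.36)/7.4 = 2.1135.
Sellers' marginal cost at Q' = 2.1135: 6.125 + 1·2.1135 = 8.2385.
ΔQ = 2.6042 − 2.1135 = 0.4907; wedge = 12.36 − 8.2385 = 4.1215.
The triangle = ½ × 0.4907 × 4.1215 = 1.01.

1.01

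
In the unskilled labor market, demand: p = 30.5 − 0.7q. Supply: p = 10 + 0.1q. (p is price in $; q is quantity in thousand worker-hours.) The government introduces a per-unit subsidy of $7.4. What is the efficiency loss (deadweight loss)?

$34.225 thousand

Competitive equilibrium: 30.5 − 0.7q = 10 + 0.1q → q* = 25.625, p* = 12.5625.
The subsidy lowers effective supply by 7.4: p = 2.6 + 0.1q.
New quantity: 30.5 − 0.7q = 2.6 + 0.1q → q' = 34.875.
Overproduction Δq = 34.875 − 25.625 = 9.25; wedge = subsidy = 7.4.
The triangle = ½ × 9.25 × 7.4 = $34.225 thousand.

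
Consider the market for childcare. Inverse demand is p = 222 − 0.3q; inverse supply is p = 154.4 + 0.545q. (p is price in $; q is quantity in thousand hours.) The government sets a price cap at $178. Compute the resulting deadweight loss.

Competitive equilibrium: 222 − 0.3q = 154.4 + 0.545q → q* = 80, p* = 198.
At the ceiling p = 178, quantity supplied = (178 − 154.4)/0.545 = 43.3028.
Willingness to pay at q' = 43.3028: 222 − 0.3·43.3028 = 209.0092.
Δq = 80 − 43.3028 = 36.6972; wedge = 209.0092 − 178 = 31.0092.
The triangle = ½ × 36.6972 × 31.0092 = $568.98 thousand.

$568.98 thousand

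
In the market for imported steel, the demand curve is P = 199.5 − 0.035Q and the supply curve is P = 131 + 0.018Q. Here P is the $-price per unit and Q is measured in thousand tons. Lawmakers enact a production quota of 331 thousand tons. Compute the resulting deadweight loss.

Competitive equilibrium: 199.5 − 0.035Q = 131 + 0.018Q → Q* = 1292.4528, P* = 154.2642.
At Q = 331: demand price = 199.5 − 0.035·331 = 187.915; supply price = 131 + 0.018·331 = 136.958.
ΔQ = 1292.4528 − 331 = 961.4528; wedge = 187.915 − 136.958 = 50.957.
Welfare loss = ½ × 961.4528 × 50.957 = $24496.38 thousand.

$24496.38 thousand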